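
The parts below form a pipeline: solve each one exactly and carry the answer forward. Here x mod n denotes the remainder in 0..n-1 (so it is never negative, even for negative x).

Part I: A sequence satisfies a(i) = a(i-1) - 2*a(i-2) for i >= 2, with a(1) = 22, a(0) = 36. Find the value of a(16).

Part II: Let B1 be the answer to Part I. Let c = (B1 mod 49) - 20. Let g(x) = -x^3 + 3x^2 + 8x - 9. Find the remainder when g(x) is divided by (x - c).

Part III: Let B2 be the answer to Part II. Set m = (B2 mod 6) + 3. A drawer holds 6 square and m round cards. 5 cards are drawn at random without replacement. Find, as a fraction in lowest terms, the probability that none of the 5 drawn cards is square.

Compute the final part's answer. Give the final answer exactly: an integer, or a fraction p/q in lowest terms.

1/132

Part I: a(2) = 1*(22) - 2*(36) = -50; iterating: a(2)=-50, a(3)=-94, a(4)=6, a(5)=194, a(6)=182, a(7)=-206, a(8)=-570, a(9)=-158, a(10)=982, a(11)=1298, a(12)=-666, a(13)=-3262, a(14)=-1930, a(15)=4594, a(16)=8454; answer 8454
Part II: B1 = 8454; c = 6; remainder = value at the root: -1*(6)^3 + 3*(6)^2 + 8*(6)^1 - 9 = (-216) + (108) + (48) + (-9) = -69; answer -69
Part III: B2 = -69; m = 6; total draws C(12,5) = 792; favorable C(6,5) = 6; P = 1/132; answer 1/132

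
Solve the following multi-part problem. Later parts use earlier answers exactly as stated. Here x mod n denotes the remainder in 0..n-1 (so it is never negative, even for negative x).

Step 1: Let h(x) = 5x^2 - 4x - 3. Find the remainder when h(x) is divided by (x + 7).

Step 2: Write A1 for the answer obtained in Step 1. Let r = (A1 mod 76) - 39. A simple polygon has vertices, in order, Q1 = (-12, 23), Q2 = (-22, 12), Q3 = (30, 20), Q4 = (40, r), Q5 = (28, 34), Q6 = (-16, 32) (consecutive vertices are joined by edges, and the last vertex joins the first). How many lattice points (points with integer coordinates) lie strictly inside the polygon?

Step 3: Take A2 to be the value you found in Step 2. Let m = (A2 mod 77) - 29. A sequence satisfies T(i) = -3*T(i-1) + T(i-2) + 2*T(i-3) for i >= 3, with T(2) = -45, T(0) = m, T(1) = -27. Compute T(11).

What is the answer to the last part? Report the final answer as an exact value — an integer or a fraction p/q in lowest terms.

990659

Step 1: remainder = value at the root: 5*(-7)^2 - 4*(-7)^1 - 3 = (245) + (28) + (-3) = 270; answer 270
Step 2: A1 = 270; r = 3; cross terms: (-12*12 - -22*23)=362, (-22*20 - 30*12)=-800, (30*3 - 40*20)=-710, (40*34 - 28*3)=1276, (28*32 - -16*34)=1440, (-16*23 - -12*32)=16; twice the area = |1584| = 1584; area = 792; boundary points = 1 + 4 + 1 + 1 + 2 + 1 = 10; strictly interior points = area - boundary/2 + 1 = 788; answer 788
Step 3: A2 = 788; m = -11; T(3) = -3*(-45) + 1*(-27) + 2*(-11) = 86; iterating: T(3)=86, T(4)=-357, T(5)=1067, T(6)=-3386, T(7)=10511, T(8)=-32785, T(9)=102094, T(10)=-318045, T(11)=990659; answer 990659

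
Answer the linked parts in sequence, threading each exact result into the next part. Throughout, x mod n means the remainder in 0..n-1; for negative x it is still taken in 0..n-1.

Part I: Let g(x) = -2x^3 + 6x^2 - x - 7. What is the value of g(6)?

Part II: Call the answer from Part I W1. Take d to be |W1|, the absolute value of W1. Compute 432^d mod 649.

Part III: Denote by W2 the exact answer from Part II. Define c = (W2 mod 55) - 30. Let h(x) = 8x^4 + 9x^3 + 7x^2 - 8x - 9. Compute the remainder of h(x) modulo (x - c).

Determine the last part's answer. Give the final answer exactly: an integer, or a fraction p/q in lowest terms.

Part I: -2*(6)^3 + 6*(6)^2 - 1*(6)^1 - 7 = (-432) + (216) + (-6) + (-7) = -229; answer -229
Part II: W1 = -229; d = 229; squarings mod 649: 432^1=432, 432^2=361, 432^4=521, 432^8=159, 432^16=619, 432^32=251, 432^64=48, 432^128=357; 432^229 = 432^1 * 432^4 * 432^32 * 432^64 * 432^128 = 4 (mod 649); answer 4
Part III: W2 = 4; c = -26; remainder = value at the root: 8*(-26)^4 + 9*(-26)^3 + 7*(-26)^2 - 8*(-26)^1 - 9 = (3655808) + (-158184) + (4732) + (208) + (-9) = 3502555; answer 3502555

3502555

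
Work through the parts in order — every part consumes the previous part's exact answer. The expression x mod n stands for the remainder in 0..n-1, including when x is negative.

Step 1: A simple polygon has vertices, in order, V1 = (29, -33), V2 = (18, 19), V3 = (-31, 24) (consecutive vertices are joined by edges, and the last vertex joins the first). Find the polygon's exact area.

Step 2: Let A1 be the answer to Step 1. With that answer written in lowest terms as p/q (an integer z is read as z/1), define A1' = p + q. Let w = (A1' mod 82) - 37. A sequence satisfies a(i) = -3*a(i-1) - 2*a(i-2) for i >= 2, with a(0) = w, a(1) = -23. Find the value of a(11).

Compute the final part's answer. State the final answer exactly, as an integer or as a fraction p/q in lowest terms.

Step 1: cross terms: (29*19 - 18*-33)=1145, (18*24 - -31*19)=1021, (-31*-33 - 29*24)=327; twice the area = |2493| = 2493; area = 2493/2; answer 2493/2
Step 2: A1 = 2493/2; threaded value p + q = 2495; w = -2; a(2) = -3*(-23) - 2*(-2) = 73; iterating: a(2)=73, a(3)=-173, a(4)=373, a(5)=-773, a(6)=1573, a(7)=-3173, a(8)=6373, a(9)=-12773, a(10)=25573, a(11)=-51173; answer -51173

-51173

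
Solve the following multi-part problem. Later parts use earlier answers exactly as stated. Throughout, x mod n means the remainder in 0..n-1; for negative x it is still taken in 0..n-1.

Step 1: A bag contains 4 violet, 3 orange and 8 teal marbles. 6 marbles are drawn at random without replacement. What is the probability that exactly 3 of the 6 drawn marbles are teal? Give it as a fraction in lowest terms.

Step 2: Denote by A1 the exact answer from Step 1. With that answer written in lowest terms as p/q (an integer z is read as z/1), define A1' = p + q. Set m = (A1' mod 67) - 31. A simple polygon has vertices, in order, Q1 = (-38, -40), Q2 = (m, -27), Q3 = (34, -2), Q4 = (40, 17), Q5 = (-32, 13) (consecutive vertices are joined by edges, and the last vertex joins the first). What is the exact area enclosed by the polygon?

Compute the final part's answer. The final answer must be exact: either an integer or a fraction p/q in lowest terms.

3366

Step 1: total draws C(15,6) = 5005; favorable C(8,3)*C(7,3) = 1960; P = 56/143; answer 56/143
Step 2: A1 = 56/143; threaded value p + q = 199; m = 34; cross terms: (-38*-27 - 34*-40)=2386, (34*-2 - 34*-27)=850, (34*17 - 40*-2)=658, (40*13 - -32*17)=1064, (-32*-40 - -38*13)=1774; twice the area = |6732| = 6732; area = 3366; answer 3366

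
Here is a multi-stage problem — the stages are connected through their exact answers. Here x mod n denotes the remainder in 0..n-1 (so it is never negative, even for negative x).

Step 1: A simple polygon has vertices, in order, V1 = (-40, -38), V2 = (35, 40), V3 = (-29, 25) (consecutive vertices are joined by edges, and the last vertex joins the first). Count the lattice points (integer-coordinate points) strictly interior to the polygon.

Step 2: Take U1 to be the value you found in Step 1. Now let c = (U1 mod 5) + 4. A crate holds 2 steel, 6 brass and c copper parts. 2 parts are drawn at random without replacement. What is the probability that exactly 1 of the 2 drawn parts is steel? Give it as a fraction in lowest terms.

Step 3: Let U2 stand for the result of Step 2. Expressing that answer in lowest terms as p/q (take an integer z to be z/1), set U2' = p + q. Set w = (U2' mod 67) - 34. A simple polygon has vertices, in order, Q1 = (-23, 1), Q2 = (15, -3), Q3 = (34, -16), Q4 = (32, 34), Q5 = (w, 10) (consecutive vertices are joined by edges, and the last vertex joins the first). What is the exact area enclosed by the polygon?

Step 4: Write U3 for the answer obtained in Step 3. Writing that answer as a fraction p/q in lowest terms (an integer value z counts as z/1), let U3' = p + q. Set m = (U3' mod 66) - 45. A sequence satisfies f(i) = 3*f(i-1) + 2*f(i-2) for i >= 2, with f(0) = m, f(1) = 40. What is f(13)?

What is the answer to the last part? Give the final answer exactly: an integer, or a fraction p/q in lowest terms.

143928760

Step 1: cross terms: (-40*40 - 35*-38)=-270, (35*25 - -29*40)=2035, (-29*-38 - -40*25)=2102; twice the area = |3867| = 3867; area = 3867/2; boundary points = 3 + 1 + 1 = 5; strictly interior points = area - boundary/2 + 1 = 1932; answer 1932
Step 2: U1 = 1932; c = 6; total draws C(14,2) = 91; favorable C(2,1)*C(12,1) = 24; P = 24/91; answer 24/91
Step 3: U2 = 24/91; threaded value p + q = 115; w = 14; cross terms: (-23*-3 - 15*1)=54, (15*-16 - 34*-3)=-138, (34*34 - 32*-16)=1668, (32*10 - 14*34)=-156, (14*1 - -23*10)=244; twice the area = |1672| = 1672; area = 836; answer 836
Step 4: U3 = 836; threaded value p + q = 837; m = 0; f(2) = 3*(40) + 2*(0) = 120; iterating: f(2)=120, f(3)=440, f(4)=1560, f(5)=5560, f(6)=19800, f(7)=70520, f(8)=251160, f(9)=894520, f(10)=3185880, f(11)=11346680, f(12)=40411800, f(13)=143928760; answer 143928760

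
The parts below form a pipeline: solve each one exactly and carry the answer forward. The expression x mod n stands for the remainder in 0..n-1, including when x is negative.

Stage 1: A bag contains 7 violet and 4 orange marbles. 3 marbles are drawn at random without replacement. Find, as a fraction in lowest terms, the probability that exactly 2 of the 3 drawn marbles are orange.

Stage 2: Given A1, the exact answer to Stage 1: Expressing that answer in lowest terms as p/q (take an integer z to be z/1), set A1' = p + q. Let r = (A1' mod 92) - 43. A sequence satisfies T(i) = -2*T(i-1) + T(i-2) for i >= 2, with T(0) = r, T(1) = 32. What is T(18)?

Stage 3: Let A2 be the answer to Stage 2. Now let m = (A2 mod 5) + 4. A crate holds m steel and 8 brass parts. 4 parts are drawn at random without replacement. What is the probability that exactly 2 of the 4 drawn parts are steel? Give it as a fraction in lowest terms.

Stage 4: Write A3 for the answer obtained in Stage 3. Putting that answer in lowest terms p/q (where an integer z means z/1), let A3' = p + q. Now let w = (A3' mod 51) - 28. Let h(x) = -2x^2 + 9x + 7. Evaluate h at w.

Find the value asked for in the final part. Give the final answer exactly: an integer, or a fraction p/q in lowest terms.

Stage 1: total draws C(11,3) = 165; favorable C(4,2)*C(7,1) = 42; P = 14/55; answer 14/55
Stage 2: A1 = 14/55; threaded value p + q = 69; r = 26; T(2) = -2*(32) + 1*(26) = -38; iterating: T(2)=-38, T(3)=108, T(4)=-254, T(5)=616, T(6)=-1486, T(7)=3588, T(8)=-8662, T(9)=20912, T(10)=-50486, T(11)=121884, T(12)=-294254, T(13)=710392, T(14)=-1715038, T(15)=4140468, T(16)=-9995974, T(17)=24132416, T(18)=-58260806; answer -58260806
Stage 3: A2 = -58260806; m = 8; total draws C(16,4) = 1820; favorable C(8,2)*C(8,2) = 784; P = 28/65; answer 28/65
Stage 4: A3 = 28/65; threaded value p + q = 93; w = 14; -2*(14)^2 + 9*(14)^1 + 7 = (-392) + (126) + (7) = -259; answer -259

-259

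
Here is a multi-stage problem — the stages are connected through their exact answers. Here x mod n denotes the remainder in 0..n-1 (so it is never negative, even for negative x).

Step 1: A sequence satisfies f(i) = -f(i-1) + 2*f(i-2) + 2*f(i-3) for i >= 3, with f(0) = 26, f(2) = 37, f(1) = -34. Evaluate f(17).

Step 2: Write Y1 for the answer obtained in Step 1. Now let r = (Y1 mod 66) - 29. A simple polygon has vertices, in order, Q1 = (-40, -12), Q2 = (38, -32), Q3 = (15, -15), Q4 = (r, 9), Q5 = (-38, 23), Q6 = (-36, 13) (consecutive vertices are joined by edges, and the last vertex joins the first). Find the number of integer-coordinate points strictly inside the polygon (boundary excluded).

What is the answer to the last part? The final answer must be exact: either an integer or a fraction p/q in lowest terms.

1238

Step 1: f(3) = -1*(37) + 2*(-34) + 2*(26) = -53; iterating: f(3)=-53, f(4)=59, f(5)=-91, f(6)=103, f(7)=-167, f(8)=191, f(9)=-319, f(10)=367, f(11)=-623, f(12)=719, f(13)=-1231, f(14)=1423, f(15)=-2447, f(16)=2831, f(17)=-4879; answer -4879
Step 2: Y1 = -4879; r = -24; cross terms: (-40*-32 - 38*-12)=1736, (38*-15 - 15*-32)=-90, (15*9 - -24*-15)=-225, (-24*23 - -38*9)=-210, (-38*13 - -36*23)=334, (-36*-12 - -40*13)=952; twice the area = |2497| = 2497; area = 2497/2; boundary points = 2 + 1 + 3 + 14 + 2 + 1 = 23; strictly interior points = area - boundary/2 + 1 = 1238; answer 1238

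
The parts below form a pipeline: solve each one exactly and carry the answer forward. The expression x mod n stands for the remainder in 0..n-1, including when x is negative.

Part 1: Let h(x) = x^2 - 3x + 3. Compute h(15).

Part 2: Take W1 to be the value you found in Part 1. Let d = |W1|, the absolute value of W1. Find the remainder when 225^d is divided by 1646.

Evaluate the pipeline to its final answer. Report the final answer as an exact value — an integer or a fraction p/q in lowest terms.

55

Part 1: 1*(15)^2 - 3*(15)^1 + 3 = (225) + (-45) + (3) = 183; answer 183
Part 2: W1 = 183; d = 183; squarings mod 1646: 225^1=225, 225^2=1245, 225^4=1139, 225^8=273, 225^16=459, 225^32=1639, 225^64=49, 225^128=755; 225^183 = 225^1 * 225^2 * 225^4 * 225^16 * 225^32 * 225^128 = 55 (mod 1646); answer 55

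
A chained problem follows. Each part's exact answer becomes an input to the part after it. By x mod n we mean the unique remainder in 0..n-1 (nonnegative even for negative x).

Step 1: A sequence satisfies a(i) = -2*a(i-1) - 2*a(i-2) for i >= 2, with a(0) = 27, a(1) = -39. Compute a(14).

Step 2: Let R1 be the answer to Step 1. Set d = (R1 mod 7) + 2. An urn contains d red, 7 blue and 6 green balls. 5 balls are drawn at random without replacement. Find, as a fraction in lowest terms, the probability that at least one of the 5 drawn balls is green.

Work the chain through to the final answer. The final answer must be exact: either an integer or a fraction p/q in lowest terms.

1149/1292

Step 1: a(2) = -2*(-39) - 2*(27) = 24; iterating: a(2)=24, a(3)=30, a(4)=-108, a(5)=156, a(6)=-96, a(7)=-120, a(8)=432, a(9)=-624, a(10)=384, a(11)=480, a(12)=-1728, a(13)=2496, a(14)=-1536; answer -1536
Step 2: R1 = -1536; d = 6; total draws C(19,5) = 11628; complement C(13,5) = 1287; favorable 11628 - 1287 = 10341; P = 1149/1292; answer 1149/1292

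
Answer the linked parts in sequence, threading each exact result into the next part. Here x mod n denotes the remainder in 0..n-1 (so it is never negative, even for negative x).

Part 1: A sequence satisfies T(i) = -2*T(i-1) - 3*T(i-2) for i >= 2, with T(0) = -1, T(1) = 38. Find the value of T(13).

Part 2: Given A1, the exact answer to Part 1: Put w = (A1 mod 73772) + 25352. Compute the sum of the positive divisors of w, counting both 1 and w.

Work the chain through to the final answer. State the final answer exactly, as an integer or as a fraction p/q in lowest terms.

223200

Part 1: T(2) = -2*(38) - 3*(-1) = -73; iterating: T(2)=-73, T(3)=32, T(4)=155, T(5)=-406, T(6)=347, T(7)=524, T(8)=-2089, T(9)=2606, T(10)=1055, T(11)=-9928, T(12)=16691, T(13)=-3598; answer -3598
Part 2: A1 = -3598; w = 95526; 95526 = 2 * 3^3 * 29 * 61; sigma = (1 + 2) * (1 + 3 + 9 + 27) * (1 + 29) * (1 + 61) = 3 * 40 * 30 * 62 = 223200; answer 223200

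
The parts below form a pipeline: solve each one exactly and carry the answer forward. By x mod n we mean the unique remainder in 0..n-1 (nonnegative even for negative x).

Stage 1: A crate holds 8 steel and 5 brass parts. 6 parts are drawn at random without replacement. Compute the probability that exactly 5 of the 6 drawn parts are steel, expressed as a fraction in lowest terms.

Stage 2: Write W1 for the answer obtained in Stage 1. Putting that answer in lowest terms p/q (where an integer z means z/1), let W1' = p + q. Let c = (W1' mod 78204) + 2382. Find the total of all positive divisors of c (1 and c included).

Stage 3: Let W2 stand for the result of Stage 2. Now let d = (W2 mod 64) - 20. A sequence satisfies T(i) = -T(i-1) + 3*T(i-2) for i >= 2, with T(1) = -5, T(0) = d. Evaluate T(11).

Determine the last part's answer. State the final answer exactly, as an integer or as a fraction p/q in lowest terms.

Stage 1: total draws C(13,6) = 1716; favorable C(8,5)*C(5,1) = 280; P = 70/429; answer 70/429
Stage 2: W1 = 70/429; threaded value p + q = 499; c = 2881; 2881 = 43 * 67; sigma = (1 + 43) * (1 + 67) = 44 * 68 = 2992; answer 2992
Stage 3: W2 = 2992; d = 28; T(2) = -1*(-5) + 3*(28) = 89; iterating: T(2)=89, T(3)=-104, T(4)=371, T(5)=-683, T(6)=1796, T(7)=-3845, T(8)=9233, T(9)=-20768, T(10)=48467, T(11)=-110771; answer -110771

-110771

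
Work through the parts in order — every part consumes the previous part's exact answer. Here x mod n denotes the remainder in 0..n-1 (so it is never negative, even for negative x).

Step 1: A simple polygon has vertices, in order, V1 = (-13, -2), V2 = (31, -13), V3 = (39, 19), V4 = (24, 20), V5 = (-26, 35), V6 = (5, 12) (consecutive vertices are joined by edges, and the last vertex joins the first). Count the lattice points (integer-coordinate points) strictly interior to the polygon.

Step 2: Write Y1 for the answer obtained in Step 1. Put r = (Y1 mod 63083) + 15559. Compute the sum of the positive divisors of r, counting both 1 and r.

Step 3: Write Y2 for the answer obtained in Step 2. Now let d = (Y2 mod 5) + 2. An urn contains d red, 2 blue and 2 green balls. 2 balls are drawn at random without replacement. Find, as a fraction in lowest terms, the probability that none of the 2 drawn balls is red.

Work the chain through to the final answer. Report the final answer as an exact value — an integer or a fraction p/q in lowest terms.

2/15

Step 1: cross terms: (-13*-13 - 31*-2)=231, (31*19 - 39*-13)=1096, (39*20 - 24*19)=324, (24*35 - -26*20)=1360, (-26*12 - 5*35)=-487, (5*-2 - -13*12)=146; twice the area = |2670| = 2670; area = 1335; boundary points = 11 + 8 + 1 + 5 + 1 + 2 = 28; strictly interior points = area - boundary/2 + 1 = 1322; answer 1322
Step 2: Y1 = 1322; r = 16881; 16881 = 3 * 17 * 331; sigma = (1 + 3) * (1 + 17) * (1 + 331) = 4 * 18 * 332 = 23904; answer 23904
Step 3: Y2 = 23904; d = 6; total draws C(10,2) = 45; favorable C(4,2) = 6; P = 2/15; answer 2/15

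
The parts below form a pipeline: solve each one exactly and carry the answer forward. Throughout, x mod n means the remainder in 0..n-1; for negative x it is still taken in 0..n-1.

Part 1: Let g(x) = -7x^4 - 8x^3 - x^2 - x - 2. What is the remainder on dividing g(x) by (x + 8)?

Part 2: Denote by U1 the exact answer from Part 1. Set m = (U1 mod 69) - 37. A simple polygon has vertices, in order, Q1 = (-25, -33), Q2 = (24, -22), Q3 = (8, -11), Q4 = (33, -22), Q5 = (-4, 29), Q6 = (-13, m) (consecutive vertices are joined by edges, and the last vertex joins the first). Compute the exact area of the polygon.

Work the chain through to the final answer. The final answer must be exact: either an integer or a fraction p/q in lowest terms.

Part 1: remainder = value at the root: -7*(-8)^4 - 8*(-8)^3 - 1*(-8)^2 - 1*(-8)^1 - 2 = (-28672) + (4096) + (-64) + (8) + (-2) = -24634; answer -24634
Part 2: U1 = -24634; m = 31; cross terms: (-25*-22 - 24*-33)=1342, (24*-11 - 8*-22)=-88, (8*-22 - 33*-11)=187, (33*29 - -4*-22)=869, (-4*31 - -13*29)=253, (-13*-33 - -25*31)=1204; twice the area = |3767| = 3767; area = 3767/2; answer 3767/2

3767/2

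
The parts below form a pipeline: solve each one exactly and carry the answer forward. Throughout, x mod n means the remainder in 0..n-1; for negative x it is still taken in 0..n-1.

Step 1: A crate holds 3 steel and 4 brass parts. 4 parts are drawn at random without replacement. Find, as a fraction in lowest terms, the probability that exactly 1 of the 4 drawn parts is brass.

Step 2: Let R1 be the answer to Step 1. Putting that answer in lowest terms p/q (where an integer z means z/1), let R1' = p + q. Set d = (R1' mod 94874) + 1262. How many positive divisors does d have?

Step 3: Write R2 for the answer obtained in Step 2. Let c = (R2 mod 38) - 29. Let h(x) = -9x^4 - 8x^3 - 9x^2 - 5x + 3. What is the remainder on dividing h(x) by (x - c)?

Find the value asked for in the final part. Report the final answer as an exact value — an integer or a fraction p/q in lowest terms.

-4631928

Step 1: total draws C(7,4) = 35; favorable C(4,1)*C(3,3) = 4; P = 4/35; answer 4/35
Step 2: R1 = 4/35; threaded value p + q = 39; d = 1301; 1301 is prime, so its only divisors are 1 and 1301; count = 2; answer 2
Step 3: R2 = 2; c = -27; remainder = value at the root: -9*(-27)^4 - 8*(-27)^3 - 9*(-27)^2 - 5*(-27)^1 + 3 = (-4782969) + (157464) + (-6561) + (135) + (3) = -4631928; answer -4631928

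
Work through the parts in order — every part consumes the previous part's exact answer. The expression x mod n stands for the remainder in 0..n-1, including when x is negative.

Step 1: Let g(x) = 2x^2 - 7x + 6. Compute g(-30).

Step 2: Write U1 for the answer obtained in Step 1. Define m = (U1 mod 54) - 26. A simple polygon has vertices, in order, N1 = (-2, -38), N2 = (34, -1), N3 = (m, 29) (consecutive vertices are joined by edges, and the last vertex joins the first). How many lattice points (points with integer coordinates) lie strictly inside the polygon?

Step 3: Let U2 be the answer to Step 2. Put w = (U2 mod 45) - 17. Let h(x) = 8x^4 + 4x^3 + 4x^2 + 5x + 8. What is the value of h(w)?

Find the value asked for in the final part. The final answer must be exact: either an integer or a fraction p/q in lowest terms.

30944

Step 1: 2*(-30)^2 - 7*(-30)^1 + 6 = (1800) + (210) + (6) = 2016; answer 2016
Step 2: U1 = 2016; m = -8; cross terms: (-2*-1 - 34*-38)=1294, (34*29 - -8*-1)=978, (-8*-38 - -2*29)=362; twice the area = |2634| = 2634; area = 1317; boundary points = 1 + 6 + 1 = 8; strictly interior points = area - boundary/2 + 1 = 1314; answer 1314
Step 3: U2 = 1314; w = -8; 8*(-8)^4 + 4*(-8)^3 + 4*(-8)^2 + 5*(-8)^1 + 8 = (32768) + (-2048) + (256) + (-40) + (8) = 30944; answer 30944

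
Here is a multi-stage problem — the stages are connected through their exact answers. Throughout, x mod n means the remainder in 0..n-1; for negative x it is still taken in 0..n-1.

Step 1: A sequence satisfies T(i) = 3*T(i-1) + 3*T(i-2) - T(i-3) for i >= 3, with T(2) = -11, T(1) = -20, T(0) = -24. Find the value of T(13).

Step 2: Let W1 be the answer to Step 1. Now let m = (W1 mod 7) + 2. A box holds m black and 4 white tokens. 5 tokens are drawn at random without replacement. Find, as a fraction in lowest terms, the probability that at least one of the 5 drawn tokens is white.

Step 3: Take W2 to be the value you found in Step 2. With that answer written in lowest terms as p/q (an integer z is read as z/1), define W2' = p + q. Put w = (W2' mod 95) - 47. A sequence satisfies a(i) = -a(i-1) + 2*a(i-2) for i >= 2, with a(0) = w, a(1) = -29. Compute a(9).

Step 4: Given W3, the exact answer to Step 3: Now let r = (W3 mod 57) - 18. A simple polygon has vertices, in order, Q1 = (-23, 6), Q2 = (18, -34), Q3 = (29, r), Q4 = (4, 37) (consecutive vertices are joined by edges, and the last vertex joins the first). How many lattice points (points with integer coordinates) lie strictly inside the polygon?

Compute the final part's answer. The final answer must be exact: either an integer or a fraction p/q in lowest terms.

2048

Step 1: T(3) = 3*(-11) + 3*(-20) - 1*(-24) = -69; iterating: T(3)=-69, T(4)=-220, T(5)=-856, T(6)=-3159, T(7)=-11825, T(8)=-44096, T(9)=-164604, T(10)=-614275, T(11)=-2292541, T(12)=-8555844, T(13)=-31930880; answer -31930880
Step 2: W1 = -31930880; m = 7; total draws C(11,5) = 462; complement C(7,5) = 21; favorable 462 - 21 = 441; P = 21/22; answer 21/22
Step 3: W2 = 21/22; threaded value p + q = 43; w = -4; a(2) = -1*(-29) + 2*(-4) = 21; iterating: a(2)=21, a(3)=-79, a(4)=121, a(5)=-279, a(6)=521, a(7)=-1079, a(8)=2121, a(9)=-4279; answer -4279
Step 4: W3 = -4279; r = 35; cross terms: (-23*-34 - 18*6)=674, (18*35 - 29*-34)=1616, (29*37 - 4*35)=933, (4*6 - -23*37)=875; twice the area = |4098| = 4098; area = 2049; boundary points = 1 + 1 + 1 + 1 = 4; strictly interior points = area - boundary/2 + 1 = 2048; answer 2048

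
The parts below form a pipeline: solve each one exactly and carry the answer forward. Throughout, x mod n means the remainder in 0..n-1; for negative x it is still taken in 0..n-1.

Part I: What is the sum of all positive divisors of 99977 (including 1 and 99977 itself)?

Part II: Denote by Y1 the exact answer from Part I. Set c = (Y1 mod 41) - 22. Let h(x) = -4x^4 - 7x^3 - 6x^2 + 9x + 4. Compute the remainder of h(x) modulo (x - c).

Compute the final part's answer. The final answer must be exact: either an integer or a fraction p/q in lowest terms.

-13252

Part I: 99977 = 17 * 5881; sigma = (1 + 17) * (1 + 5881) = 18 * 5882 = 105876; answer 105876
Part II: Y1 = 105876; c = -8; remainder = value at the root: -4*(-8)^4 - 7*(-8)^3 - 6*(-8)^2 + 9*(-8)^1 + 4 = (-16384) + (3584) + (-384) + (-72) + (4) = -13252; answer -13252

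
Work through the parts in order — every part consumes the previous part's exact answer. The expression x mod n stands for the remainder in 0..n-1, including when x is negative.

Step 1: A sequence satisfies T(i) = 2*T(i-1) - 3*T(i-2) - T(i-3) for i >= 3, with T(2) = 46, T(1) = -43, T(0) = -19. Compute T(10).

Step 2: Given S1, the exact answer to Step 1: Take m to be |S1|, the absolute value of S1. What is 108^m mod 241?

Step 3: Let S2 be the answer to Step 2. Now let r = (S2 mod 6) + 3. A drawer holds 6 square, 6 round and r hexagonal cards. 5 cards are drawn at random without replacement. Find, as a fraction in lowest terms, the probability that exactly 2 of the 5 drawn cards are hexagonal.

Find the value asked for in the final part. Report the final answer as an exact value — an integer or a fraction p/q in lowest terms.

385/969

Step 1: T(3) = 2*(46) - 3*(-43) - 1*(-19) = 240; iterating: T(3)=240, T(4)=385, T(5)=4, T(6)=-1387, T(7)=-3171, T(8)=-2185, T(9)=6530, T(10)=22786; answer 22786
Step 2: S1 = 22786; m = 22786; squarings mod 241: 108^1=108, 108^2=96, 108^4=58, 108^8=231, 108^16=100, 108^32=119, 108^64=183, 108^128=231, 108^256=100, 108^512=119, 108^1024=183, 108^2048=231, 108^4096=100, 108^8192=119, 108^16384=183; 108^22786 = 108^2 * 108^256 * 108^2048 * 108^4096 * 108^16384 = 107 (mod 241); answer 107
Step 3: S2 = 107; r = 8; total draws C(20,5) = 15504; favorable C(8,2)*C(12,3) = 6160; P = 385/969; answer 385/969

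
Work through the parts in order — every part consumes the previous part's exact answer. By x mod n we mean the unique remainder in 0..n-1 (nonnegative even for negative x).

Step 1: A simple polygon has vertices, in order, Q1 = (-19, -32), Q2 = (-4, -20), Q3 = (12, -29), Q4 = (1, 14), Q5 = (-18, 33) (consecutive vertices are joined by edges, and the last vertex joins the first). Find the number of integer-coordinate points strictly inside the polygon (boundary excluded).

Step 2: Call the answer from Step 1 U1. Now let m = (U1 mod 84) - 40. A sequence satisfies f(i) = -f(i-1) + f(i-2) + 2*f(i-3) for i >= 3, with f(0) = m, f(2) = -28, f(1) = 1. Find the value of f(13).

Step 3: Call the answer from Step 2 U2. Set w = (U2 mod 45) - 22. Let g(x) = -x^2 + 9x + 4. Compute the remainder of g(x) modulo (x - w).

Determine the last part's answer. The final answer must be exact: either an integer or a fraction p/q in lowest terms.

Step 1: cross terms: (-19*-20 - -4*-32)=252, (-4*-29 - 12*-20)=356, (12*14 - 1*-29)=197, (1*33 - -18*14)=285, (-18*-32 - -19*33)=1203; twice the area = |2293| = 2293; area = 2293/2; boundary points = 3 + 1 + 1 + 19 + 1 = 25; strictly interior points = area - boundary/2 + 1 = 1135; answer 1135
Step 2: U1 = 1135; m = 3; f(3) = -1*(-28) + 1*(1) + 2*(3) = 35; iterating: f(3)=35, f(4)=-61, f(5)=40, f(6)=-31, f(7)=-51, f(8)=100, f(9)=-213, f(10)=211, f(11)=-224, f(12)=9, f(13)=189; answer 189
Step 3: U2 = 189; w = -13; remainder = value at the root: -1*(-13)^2 + 9*(-13)^1 + 4 = (-169) + (-117) + (4) = -282; answer -282

-282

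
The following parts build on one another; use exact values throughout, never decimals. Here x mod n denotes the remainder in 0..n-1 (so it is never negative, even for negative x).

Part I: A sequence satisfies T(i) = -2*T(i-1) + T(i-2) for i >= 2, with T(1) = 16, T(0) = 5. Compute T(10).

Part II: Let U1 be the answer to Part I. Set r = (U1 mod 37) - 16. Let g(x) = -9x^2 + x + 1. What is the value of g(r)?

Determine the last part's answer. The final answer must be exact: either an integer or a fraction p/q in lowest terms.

Part I: T(2) = -2*(16) + 1*(5) = -27; iterating: T(2)=-27, T(3)=70, T(4)=-167, T(5)=404, T(6)=-975, T(7)=2354, T(8)=-5683, T(9)=13720, T(10)=-33123; answer -33123
Part II: U1 = -33123; r = 13; -9*(13)^2 + 1*(13)^1 + 1 = (-1521) + (13) + (1) = -1507; answer -1507

-1507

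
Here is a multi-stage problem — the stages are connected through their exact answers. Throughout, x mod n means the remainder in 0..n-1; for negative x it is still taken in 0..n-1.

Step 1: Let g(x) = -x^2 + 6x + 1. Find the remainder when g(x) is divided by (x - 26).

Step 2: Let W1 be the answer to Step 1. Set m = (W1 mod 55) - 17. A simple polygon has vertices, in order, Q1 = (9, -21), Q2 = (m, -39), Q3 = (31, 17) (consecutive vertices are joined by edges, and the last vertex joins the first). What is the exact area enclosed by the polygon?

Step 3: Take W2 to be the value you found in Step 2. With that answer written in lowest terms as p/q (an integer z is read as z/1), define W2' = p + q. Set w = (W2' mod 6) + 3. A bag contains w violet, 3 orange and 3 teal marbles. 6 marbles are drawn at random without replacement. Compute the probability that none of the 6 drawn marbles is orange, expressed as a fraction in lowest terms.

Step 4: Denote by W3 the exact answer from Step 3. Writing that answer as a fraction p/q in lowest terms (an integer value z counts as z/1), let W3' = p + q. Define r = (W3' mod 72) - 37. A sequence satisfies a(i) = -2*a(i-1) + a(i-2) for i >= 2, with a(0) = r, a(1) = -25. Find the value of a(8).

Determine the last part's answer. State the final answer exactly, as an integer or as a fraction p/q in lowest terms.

6144

Step 1: remainder = value at the root: -1*(26)^2 + 6*(26)^1 + 1 = (-676) + (156) + (1) = -519; answer -519
Step 2: W1 = -519; m = 14; cross terms: (9*-39 - 14*-21)=-57, (14*17 - 31*-39)=1447, (31*-21 - 9*17)=-804; twice the area = |586| = 586; area = 293; answer 293
Step 3: W2 = 293; threaded value p + q = 294; w = 3; total draws C(9,6) = 84; favorable C(6,6) = 1; P = 1/84; answer 1/84
Step 4: W3 = 1/84; threaded value p + q = 85; r = -24; a(2) = -2*(-25) + 1*(-24) = 26; iterating: a(2)=26, a(3)=-77, a(4)=180, a(5)=-437, a(6)=1054, a(7)=-2545, a(8)=6144; answer 6144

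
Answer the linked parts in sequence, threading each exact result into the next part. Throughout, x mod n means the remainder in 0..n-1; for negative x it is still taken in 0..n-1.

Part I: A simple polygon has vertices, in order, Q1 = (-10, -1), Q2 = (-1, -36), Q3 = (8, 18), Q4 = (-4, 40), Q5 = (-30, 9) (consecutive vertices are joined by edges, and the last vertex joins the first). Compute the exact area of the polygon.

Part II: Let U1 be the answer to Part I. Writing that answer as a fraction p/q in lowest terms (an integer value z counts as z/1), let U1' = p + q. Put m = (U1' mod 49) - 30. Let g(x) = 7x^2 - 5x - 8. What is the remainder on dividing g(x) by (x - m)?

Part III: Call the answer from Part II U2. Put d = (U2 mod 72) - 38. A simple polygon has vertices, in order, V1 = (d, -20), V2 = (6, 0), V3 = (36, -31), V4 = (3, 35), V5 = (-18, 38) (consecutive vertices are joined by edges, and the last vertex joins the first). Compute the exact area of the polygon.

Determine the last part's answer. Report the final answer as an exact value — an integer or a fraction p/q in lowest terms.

2695/2

Part I: cross terms: (-10*-36 - -1*-1)=359, (-1*18 - 8*-36)=270, (8*40 - -4*18)=392, (-4*9 - -30*40)=1164, (-30*-1 - -10*9)=120; twice the area = |2305| = 2305; area = 2305/2; answer 2305/2
Part II: U1 = 2305/2; threaded value p + q = 2307; m = -26; remainder = value at the root: 7*(-26)^2 - 5*(-26)^1 - 8 = (4732) + (130) + (-8) = 4854; answer 4854
Part III: U2 = 4854; d = -8; cross terms: (-8*0 - 6*-20)=120, (6*-31 - 36*0)=-186, (36*35 - 3*-31)=1353, (3*38 - -18*35)=744, (-18*-20 - -8*38)=664; twice the area = |2695| = 2695; area = 2695/2; answer 2695/2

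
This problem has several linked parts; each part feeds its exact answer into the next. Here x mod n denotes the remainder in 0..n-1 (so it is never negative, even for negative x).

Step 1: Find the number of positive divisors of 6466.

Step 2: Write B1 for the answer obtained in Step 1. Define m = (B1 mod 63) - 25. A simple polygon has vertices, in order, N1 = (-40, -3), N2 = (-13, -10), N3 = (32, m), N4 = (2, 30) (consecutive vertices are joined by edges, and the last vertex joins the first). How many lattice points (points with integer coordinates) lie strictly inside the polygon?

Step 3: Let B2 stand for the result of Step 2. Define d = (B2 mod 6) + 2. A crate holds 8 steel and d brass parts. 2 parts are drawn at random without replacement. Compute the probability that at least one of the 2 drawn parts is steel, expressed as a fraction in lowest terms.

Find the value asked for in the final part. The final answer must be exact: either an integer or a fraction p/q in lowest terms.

52/55

Step 1: 6466 = 2 * 53 * 61; number of divisors = (1+1) * (1+1) * (1+1) = 8; answer 8
Step 2: B1 = 8; m = -17; cross terms: (-40*-10 - -13*-3)=361, (-13*-17 - 32*-10)=541, (32*30 - 2*-17)=994, (2*-3 - -40*30)=1194; twice the area = |3090| = 3090; area = 1545; boundary points = 1 + 1 + 1 + 3 = 6; strictly interior points = area - boundary/2 + 1 = 1543; answer 1543
Step 3: B2 = 1543; d = 3; total draws C(11,2) = 55; complement C(3,2) = 3; favorable 55 - 3 = 52; P = 52/55; answer 52/55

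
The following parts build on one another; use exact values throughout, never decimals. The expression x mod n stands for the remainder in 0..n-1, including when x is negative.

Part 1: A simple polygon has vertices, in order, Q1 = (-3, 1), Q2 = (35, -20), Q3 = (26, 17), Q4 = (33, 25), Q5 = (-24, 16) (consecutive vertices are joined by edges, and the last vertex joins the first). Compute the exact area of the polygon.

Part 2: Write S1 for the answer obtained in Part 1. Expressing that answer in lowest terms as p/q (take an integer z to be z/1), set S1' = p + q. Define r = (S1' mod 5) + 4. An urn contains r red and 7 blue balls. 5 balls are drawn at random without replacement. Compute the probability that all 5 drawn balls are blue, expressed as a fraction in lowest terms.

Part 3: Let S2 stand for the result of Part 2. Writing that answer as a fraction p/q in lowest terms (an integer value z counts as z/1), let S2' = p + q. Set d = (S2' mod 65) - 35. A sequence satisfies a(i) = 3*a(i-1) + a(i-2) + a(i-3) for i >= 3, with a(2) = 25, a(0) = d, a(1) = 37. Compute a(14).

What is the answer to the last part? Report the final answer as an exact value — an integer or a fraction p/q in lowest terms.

73770127

Part 1: cross terms: (-3*-20 - 35*1)=25, (35*17 - 26*-20)=1115, (26*25 - 33*17)=89, (33*16 - -24*25)=1128, (-24*1 - -3*16)=24; twice the area = |2381| = 2381; area = 2381/2; answer 2381/2
Part 2: S1 = 2381/2; threaded value p + q = 2383; r = 7; total draws C(14,5) = 2002; favorable C(7,5) = 21; P = 3/286; answer 3/286
Part 3: S2 = 3/286; threaded value p + q = 289; d = -6; a(3) = 3*(25) + 1*(37) + 1*(-6) = 106; iterating: a(3)=106, a(4)=380, a(5)=1271, a(6)=4299, a(7)=14548, a(8)=49214, a(9)=166489, a(10)=563229, a(11)=1905390, a(12)=6445888, a(13)=21806283, a(14)=73770127; answer 73770127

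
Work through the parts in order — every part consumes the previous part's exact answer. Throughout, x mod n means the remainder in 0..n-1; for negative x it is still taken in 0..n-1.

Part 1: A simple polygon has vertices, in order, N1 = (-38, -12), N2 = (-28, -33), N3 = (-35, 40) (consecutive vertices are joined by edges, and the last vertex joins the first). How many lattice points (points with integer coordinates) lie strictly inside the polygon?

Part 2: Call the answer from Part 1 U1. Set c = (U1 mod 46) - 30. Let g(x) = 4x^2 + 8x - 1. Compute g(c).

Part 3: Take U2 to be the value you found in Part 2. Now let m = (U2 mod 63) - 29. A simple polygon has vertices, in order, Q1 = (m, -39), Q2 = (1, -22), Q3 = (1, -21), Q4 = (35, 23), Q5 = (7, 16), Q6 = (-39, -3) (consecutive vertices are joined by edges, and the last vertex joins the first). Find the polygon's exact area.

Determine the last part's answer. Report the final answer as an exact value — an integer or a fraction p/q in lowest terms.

3435/2

Part 1: cross terms: (-38*-33 - -28*-12)=918, (-28*40 - -35*-33)=-2275, (-35*-12 - -38*40)=1940; twice the area = |583| = 583; area = 583/2; boundary points = 1 + 1 + 1 = 3; strictly interior points = area - boundary/2 + 1 = 291; answer 291
Part 2: U1 = 291; c = -15; 4*(-15)^2 + 8*(-15)^1 - 1 = (900) + (-120) + (-1) = 779; answer 779
Part 3: U2 = 779; m = -6; cross terms: (-6*-22 - 1*-39)=171, (1*-21 - 1*-22)=1, (1*23 - 35*-21)=758, (35*16 - 7*23)=399, (7*-3 - -39*16)=603, (-39*-39 - -6*-3)=1503; twice the area = |3435| = 3435; area = 3435/2; answer 3435/2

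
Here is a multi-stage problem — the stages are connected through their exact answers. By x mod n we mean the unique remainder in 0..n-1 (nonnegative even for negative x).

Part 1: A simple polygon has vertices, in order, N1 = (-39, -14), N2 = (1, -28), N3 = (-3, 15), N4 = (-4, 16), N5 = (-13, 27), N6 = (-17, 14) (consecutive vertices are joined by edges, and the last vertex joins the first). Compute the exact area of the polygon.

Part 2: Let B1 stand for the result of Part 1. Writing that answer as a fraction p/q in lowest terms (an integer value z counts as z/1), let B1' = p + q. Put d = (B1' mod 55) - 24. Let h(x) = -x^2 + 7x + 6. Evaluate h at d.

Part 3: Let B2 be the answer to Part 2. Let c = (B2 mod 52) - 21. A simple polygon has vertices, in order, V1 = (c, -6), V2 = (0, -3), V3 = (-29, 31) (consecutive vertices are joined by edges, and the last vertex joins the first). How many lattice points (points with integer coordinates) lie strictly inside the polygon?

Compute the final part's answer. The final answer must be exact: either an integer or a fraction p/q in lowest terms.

6

Part 1: cross terms: (-39*-28 - 1*-14)=1106, (1*15 - -3*-28)=-69, (-3*16 - -4*15)=12, (-4*27 - -13*16)=100, (-13*14 - -17*27)=277, (-17*-14 - -39*14)=784; twice the area = |2210| = 2210; area = 1105; answer 1105
Part 2: B1 = 1105; threaded value p + q = 1106; d = -18; -1*(-18)^2 + 7*(-18)^1 + 6 = (-324) + (-126) + (6) = -444; answer -444
Part 3: B2 = -444; c = 3; cross terms: (3*-3 - 0*-6)=-9, (0*31 - -29*-3)=-87, (-29*-6 - 3*31)=81; twice the area = |-15| = 15; area = 15/2; boundary points = 3 + 1 + 1 = 5; strictly interior points = area - boundary/2 + 1 = 6; answer 6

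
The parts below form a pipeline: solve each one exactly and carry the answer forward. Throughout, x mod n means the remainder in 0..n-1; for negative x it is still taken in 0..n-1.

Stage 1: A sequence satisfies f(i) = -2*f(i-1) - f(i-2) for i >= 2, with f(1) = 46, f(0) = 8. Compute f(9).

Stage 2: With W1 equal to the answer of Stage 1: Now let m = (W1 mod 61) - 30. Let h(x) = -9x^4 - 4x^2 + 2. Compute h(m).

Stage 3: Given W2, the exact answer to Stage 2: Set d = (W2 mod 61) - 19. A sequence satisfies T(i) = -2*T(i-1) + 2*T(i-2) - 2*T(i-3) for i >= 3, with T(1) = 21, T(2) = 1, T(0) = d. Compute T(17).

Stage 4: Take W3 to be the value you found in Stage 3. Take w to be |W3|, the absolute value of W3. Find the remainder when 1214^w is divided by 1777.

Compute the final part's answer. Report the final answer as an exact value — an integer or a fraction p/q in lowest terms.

Stage 1: f(2) = -2*(46) - 1*(8) = -100; iterating: f(2)=-100, f(3)=154, f(4)=-208, f(5)=262, f(6)=-316, f(7)=370, f(8)=-424, f(9)=478; answer 478
Stage 2: W1 = 478; m = 21; -9*(21)^4 - 4*(21)^2 + 2 = (-1750329) + (-1764) + (2) = -1752091; answer -1752091
Stage 3: W2 = -1752091; d = -7; T(3) = -2*(1) + 2*(21) - 2*(-7) = 54; iterating: T(3)=54, T(4)=-148, T(5)=402, T(6)=-1208, T(7)=3516, T(8)=-10252, T(9)=29952, T(10)=-87440, T(11)=255288, T(12)=-745360, T(13)=2176176, T(14)=-6353648, T(15)=18550368, T(16)=-54160384, T(17)=158128800; answer 158128800
Stage 4: W3 = 158128800; w = 158128800; squarings mod 1777: 1214^1=1214, 1214^2=663, 1214^4=650, 1214^8=1351, 1214^16=222, 1214^32=1305, 1214^64=659, 1214^128=693, 1214^256=459, 1214^512=995, 1214^1024=236, 1214^2048=609, 1214^4096=1265, 1214^8192=925, 1214^16384=888, 1214^32768=1333, 1214^65536=1666, 1214^131072=1659, 1214^262144=1485, 1214^524288=1745, 1214^1048576=1024, 1214^2097152=146, 1214^4194304=1769, 1214^8388608=64, 1214^16777216=542, 1214^33554432=559, 1214^67108864=1506, 1214^134217728=584; 1214^158128800 = 1214^32 * 1214^128 * 1214^512 * 1214^2048 * 1214^4096 * 1214^16384 * 1214^32768 * 1214^262144 * 1214^524288 * 1214^2097152 * 1214^4194304 * 1214^16777216 * 1214^134217728 = 609 (mod 1777); answer 609

609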